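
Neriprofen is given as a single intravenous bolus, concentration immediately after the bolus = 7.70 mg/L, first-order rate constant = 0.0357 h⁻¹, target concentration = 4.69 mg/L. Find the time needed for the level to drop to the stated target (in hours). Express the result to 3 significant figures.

t = ln(C₀ / C) / k = ln(7.700 / 4.69) / 0.03570
  = ln(1.642) / 0.03570 = 0.4959 / 0.03570 = 13.89 h

13.9 h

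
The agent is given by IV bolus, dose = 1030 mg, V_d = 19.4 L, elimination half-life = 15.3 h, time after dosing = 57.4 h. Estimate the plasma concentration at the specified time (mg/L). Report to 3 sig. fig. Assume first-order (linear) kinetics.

3.94 mg/L

C₀ = Dose / Vd = 1030 / 19.4 = 53.09 mg/L
k = ln2 / t½ = 0.693147 / 15.3 = 0.04530 h⁻¹
C = C₀ · e^(−k·t) = 53.09 × e^(−0.04530 × 57.4)
  = 53.09 × 0.07426 = 3.942 mg/L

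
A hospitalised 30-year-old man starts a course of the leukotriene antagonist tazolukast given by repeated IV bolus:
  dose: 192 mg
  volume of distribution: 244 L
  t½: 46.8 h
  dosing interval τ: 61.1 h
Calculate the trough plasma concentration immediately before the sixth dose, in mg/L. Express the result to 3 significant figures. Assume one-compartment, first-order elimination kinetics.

C₀ per dose = Dose / Vd = 192 / 244 = 0.7869 mg/L
k = ln2 / t½ = 0.693147 / 46.8 = 0.01481 h⁻¹
Fraction remaining after one interval: r = e^(−kτ) = e^(−0.01481 × 61.1) = 0.4046
Before dose 6, 5 doses have been given (aged 1τ, 2τ, 3τ, 4τ, 5τ).
C_trough = C₀ × (r + r² + … + r^5) = C₀ × r(1−r^5)/(1−r)
        = 0.7869 × 0.4046 × (1 − 0.01084) / (1 − 0.4046) = 0.5289 mg/L

0.529 mg/L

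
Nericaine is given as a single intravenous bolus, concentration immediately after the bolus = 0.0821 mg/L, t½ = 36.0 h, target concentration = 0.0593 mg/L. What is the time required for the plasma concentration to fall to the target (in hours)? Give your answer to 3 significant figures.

16.9 h

k = ln2 / t½ = 0.693147 / 36.0 = 0.01925 h⁻¹
t = ln(C₀ / C) / k = ln(0.08210 / 0.0593) / 0.01925
  = ln(1.384) / 0.01925 = 0.3250 / 0.01925 = 16.88 h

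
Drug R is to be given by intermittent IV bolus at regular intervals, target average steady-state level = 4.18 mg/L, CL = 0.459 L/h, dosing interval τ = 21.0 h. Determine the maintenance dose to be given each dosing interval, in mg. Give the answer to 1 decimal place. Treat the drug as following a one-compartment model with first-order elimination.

40.3 mg

At steady state, Dose/τ = Css × CL.
Dose = Css × CL × τ = 4.18 × 0.4590 × 21.0 = 40.29 mg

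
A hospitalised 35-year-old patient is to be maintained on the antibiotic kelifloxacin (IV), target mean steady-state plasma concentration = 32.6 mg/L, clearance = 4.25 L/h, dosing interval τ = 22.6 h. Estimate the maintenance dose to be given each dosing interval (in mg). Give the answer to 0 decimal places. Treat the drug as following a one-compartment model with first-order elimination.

3131 mg

At steady state, Dose/τ = Css × CL.
Dose = Css × CL × τ = 32.6 × 4.250 × 22.6 = 3131 mg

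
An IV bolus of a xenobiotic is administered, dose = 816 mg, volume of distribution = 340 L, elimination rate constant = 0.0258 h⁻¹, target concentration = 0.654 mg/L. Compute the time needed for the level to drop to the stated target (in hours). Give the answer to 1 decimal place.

C₀ = Dose / Vd = 816.0 / 340 = 2.400 mg/L
t = ln(C₀ / C) / k = ln(2.400 / 0.654) / 0.02580
  = ln(3.670) / 0.02580 = 1.300 / 0.02580 = 50.39 h

50.4 h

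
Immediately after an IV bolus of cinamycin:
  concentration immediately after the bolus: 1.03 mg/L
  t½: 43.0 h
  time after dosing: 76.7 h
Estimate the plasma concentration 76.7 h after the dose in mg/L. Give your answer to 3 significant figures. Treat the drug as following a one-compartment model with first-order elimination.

0.299 mg/L

k = ln2 / t½ = 0.693147 / 43.0 = 0.01612 h⁻¹
C = C₀ · e^(−k·t) = 1.030 × e^(−0.01612 × 76.7)
  = 1.030 × 0.2904 = 0.2991 mg/L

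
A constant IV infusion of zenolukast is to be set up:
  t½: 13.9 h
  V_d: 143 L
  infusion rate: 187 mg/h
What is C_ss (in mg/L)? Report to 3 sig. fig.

26.2 mg/L

k = ln2 / t½ = 0.693147 / 13.9 = 0.04987 h⁻¹
CL = k × Vd = 0.04987 × 143 = 7.131 L/h
At steady state Css = R₀ / CL = 187 / 7.131 = 26.22 mg/L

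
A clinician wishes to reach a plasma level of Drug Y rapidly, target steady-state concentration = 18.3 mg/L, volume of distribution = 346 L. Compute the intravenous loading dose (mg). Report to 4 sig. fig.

6332 mg

LD = Css × Vd = 18.3 × 346 = 6332 mg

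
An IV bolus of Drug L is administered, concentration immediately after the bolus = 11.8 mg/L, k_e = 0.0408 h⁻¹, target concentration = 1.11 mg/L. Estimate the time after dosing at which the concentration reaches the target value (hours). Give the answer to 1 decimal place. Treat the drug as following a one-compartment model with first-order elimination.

t = ln(C₀ / C) / k = ln(11.80 / 1.11) / 0.04080
  = ln(10.63) / 0.04080 = 2.364 / 0.04080 = 57.94 h

57.9 h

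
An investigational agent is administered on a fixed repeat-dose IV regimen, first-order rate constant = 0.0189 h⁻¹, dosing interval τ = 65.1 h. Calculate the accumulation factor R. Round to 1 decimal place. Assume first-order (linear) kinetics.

1.4

e^(−kτ) = e^(−0.01890 × 65.1) = 0.2922
Accumulation ratio R = 1 / (1 − e^(−kτ)) = 1 / (1 − 0.2922) = 1.413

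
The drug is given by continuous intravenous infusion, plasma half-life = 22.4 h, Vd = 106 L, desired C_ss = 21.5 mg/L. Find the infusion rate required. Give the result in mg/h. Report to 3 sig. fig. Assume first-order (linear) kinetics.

70.5 mg/h

k = ln2 / t½ = 0.693147 / 22.4 = 0.03094 h⁻¹
CL = k × Vd = 0.03094 × 106 = 3.280 L/h
At steady state, infusion rate R₀ = Css × CL = 21.5 × 3.280 = 70.52 mg/h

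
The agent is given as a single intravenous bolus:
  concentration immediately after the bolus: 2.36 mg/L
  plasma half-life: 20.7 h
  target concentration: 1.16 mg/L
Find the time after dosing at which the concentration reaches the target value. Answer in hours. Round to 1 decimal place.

21.2 h

k = ln2 / t½ = 0.693147 / 20.7 = 0.03349 h⁻¹
t = ln(C₀ / C) / k = ln(2.360 / 1.16) / 0.03349
  = ln(2.034) / 0.03349 = 0.7100 / 0.03349 = 21.20 h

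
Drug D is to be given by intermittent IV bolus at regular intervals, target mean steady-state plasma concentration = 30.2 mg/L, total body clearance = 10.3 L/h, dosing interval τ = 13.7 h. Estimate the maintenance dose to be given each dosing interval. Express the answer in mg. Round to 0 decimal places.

4262 mg

At steady state, Dose/τ = Css × CL.
Dose = Css × CL × τ = 30.2 × 10.30 × 13.7 = 4262 mg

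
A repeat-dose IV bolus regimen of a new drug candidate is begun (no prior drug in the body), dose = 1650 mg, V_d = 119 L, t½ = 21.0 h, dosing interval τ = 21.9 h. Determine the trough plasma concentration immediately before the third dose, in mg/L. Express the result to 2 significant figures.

C₀ per dose = Dose / Vd = 1650 / 119 = 13.87 mg/L
k = ln2 / t½ = 0.693147 / 21.0 = 0.03301 h⁻¹
Fraction remaining after one interval: r = e^(−kτ) = e^(−0.03301 × 21.9) = 0.4853
Before dose 3, 2 doses have been given (aged 1τ, 2τ).
C_trough = C₀ × (r + r²) = 13.87 × (0.4853 + 0.2355) = 9.997 mg/L

10 mg/L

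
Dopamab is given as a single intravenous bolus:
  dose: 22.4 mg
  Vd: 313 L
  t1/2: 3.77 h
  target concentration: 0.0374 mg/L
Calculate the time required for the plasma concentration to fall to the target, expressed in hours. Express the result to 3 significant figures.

C₀ = Dose / Vd = 22.40 / 313 = 0.07157 mg/L
k = ln2 / t½ = 0.693147 / 3.77 = 0.1839 h⁻¹
t = ln(C₀ / C) / k = ln(0.07157 / 0.0374) / 0.1839
  = ln(1.914) / 0.1839 = 0.6492 / 0.1839 = 3.530 h

3.53 h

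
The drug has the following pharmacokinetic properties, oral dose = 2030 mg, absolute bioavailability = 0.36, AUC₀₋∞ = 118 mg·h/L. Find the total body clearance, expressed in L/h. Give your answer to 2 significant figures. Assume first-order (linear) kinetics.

6.2 L/h

CL = F·Dose / AUC = 0.36 × 2030 / 118 = 6.193 L/h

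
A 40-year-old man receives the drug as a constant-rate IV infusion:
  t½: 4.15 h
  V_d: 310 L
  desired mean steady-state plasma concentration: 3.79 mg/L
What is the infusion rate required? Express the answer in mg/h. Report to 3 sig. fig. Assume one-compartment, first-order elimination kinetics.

196 mg/h

k = ln2 / t½ = 0.693147 / 4.15 = 0.1670 h⁻¹
CL = k × Vd = 0.1670 × 310 = 51.77 L/h
At steady state, infusion rate R₀ = Css × CL = 3.79 × 51.77 = 196.2 mg/h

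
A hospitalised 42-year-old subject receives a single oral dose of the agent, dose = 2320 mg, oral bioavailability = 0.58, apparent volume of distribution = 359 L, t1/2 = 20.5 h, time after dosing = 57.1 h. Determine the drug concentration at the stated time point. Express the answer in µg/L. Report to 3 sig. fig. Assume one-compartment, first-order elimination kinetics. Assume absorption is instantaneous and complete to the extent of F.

Amount reaching circulation = F × Dose = 0.58 × 2320 = 1346 mg
C₀ = F·Dose / Vd = 1346 / 359 = 3.749 mg/L
k = ln2 / t½ = 0.693147 / 20.5 = 0.03381 h⁻¹
C = C₀ · e^(−k·t) = 3.749 × e^(−0.03381 × 57.1)
  = 3.749 × 0.1451 = 0.5440 mg/L
Convert: 0.5440 mg/L × 1000 = 544.0 µg/L

544 µg/L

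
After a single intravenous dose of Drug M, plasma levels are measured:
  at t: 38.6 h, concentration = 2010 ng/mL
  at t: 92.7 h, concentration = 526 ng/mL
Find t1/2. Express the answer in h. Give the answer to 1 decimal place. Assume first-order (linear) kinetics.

k = ln(C₁/C₂) / (t₂ − t₁) = ln(2010/526) / (92.7 − 38.6)
  = 1.341 / 54.10 = 0.02479 h⁻¹
t½ = ln2 / k = 0.693147 / 0.02479 = 27.96 h

28.0 h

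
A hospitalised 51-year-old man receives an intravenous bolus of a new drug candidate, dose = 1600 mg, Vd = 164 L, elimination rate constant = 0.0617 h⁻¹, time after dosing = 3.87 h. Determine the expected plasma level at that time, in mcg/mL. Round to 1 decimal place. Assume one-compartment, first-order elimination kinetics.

7.7 mcg/mL

C₀ = Dose / Vd = 1600 / 164 = 9.756 mg/L
C = C₀ · e^(−k·t) = 9.756 × e^(−0.06170 × 3.87)
  = 9.756 × 0.7876 = 7.684 mg/L
(7.684 mg/L = 7.684 mcg/mL)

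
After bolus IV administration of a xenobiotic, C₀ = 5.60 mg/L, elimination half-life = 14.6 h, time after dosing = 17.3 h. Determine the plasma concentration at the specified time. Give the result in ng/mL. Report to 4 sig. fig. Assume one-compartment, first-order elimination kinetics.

2463 ng/mL

k = ln2 / t½ = 0.693147 / 14.6 = 0.04748 h⁻¹
C = C₀ · e^(−k·t) = 5.600 × e^(−0.04748 × 17.3)
  = 5.600 × 0.4398 = 2.463 mg/L
Convert: 2.463 mg/L × 1000 = 2463 ng/mL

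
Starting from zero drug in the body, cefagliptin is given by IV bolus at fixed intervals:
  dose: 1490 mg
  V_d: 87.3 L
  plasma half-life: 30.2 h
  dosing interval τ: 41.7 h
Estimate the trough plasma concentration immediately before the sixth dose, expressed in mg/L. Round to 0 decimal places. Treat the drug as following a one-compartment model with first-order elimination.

C₀ per dose = Dose / Vd = 1490 / 87.3 = 17.07 mg/L
k = ln2 / t½ = 0.693147 / 30.2 = 0.02295 h⁻¹
Fraction remaining after one interval: r = e^(−kτ) = e^(−0.02295 × 41.7) = 0.3840
Before dose 6, 5 doses have been given (aged 1τ, 2τ, 3τ, 4τ, 5τ).
C_trough = C₀ × (r + r² + … + r^5) = C₀ × r(1−r^5)/(1−r)
        = 17.07 × 0.3840 × (1 − 0.008349) / (1 − 0.3840) = 10.55 mg/L

11 mg/L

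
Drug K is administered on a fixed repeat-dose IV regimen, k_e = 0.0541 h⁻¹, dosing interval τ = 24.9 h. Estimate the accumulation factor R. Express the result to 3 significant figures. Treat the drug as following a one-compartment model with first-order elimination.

1.35

e^(−kτ) = e^(−0.05410 × 24.9) = 0.2600
Accumulation ratio R = 1 / (1 − e^(−kτ)) = 1 / (1 − 0.2600) = 1.351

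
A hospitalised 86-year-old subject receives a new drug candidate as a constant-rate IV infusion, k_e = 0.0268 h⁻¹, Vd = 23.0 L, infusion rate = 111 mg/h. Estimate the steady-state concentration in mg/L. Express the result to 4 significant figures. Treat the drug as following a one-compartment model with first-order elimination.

CL = k × Vd = 0.02680 × 23.0 = 0.6164 L/h
At steady state Css = R₀ / CL = 111 / 0.6164 = 180.1 mg/L

180.1 mg/L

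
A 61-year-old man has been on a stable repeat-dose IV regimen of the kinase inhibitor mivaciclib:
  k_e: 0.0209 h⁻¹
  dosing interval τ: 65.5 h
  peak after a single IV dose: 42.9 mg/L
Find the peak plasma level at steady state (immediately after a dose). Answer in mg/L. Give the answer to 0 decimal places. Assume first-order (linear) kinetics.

58 mg/L

e^(−kτ) = e^(−0.02090 × 65.5) = 0.2544
Accumulation ratio R = 1 / (1 − e^(−kτ)) = 1 / (1 − 0.2544) = 1.341
Steady-state peak = C₀ × R = 42.9 × 1.341 = 57.53 mg/L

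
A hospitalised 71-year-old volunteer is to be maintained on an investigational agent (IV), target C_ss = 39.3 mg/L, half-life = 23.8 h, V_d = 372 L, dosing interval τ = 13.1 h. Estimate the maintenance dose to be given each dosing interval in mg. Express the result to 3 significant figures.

5580 mg

k = ln2 / t½ = 0.693147 / 23.8 = 0.02912 h⁻¹
CL = k × Vd = 0.02912 × 372 = 10.83 L/h
At steady state, Dose/τ = Css × CL.
Dose = Css × CL × τ = 39.3 × 10.83 × 13.1 = 5576 mg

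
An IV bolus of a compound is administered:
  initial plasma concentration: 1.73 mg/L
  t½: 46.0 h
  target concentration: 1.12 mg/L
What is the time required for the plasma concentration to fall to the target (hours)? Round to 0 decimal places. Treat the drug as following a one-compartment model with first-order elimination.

29 h

k = ln2 / t½ = 0.693147 / 46.0 = 0.01507 h⁻¹
t = ln(C₀ / C) / k = ln(1.730 / 1.12) / 0.01507
  = ln(1.545) / 0.01507 = 0.4350 / 0.01507 = 28.87 h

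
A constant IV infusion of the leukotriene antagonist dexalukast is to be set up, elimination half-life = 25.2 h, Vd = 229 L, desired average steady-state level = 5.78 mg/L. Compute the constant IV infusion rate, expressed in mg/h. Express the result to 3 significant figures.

k = ln2 / t½ = 0.693147 / 25.2 = 0.02751 h⁻¹
CL = k × Vd = 0.02751 × 229 = 6.300 L/h
At steady state, infusion rate R₀ = Css × CL = 5.78 × 6.300 = 36.41 mg/h

36.4 mg/h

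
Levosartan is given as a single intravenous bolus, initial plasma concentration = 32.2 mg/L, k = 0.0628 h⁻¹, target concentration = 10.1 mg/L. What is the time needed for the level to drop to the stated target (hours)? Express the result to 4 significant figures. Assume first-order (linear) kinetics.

t = ln(C₀ / C) / k = ln(32.20 / 10.1) / 0.06280
  = ln(3.188) / 0.06280 = 1.159 / 0.06280 = 18.46 h

18.46 h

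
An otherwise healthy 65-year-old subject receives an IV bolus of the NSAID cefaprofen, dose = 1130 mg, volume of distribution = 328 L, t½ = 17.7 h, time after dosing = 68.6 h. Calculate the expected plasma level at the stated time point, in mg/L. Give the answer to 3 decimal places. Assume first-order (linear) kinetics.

C₀ = Dose / Vd = 1130 / 328 = 3.445 mg/L
k = ln2 / t½ = 0.693147 / 17.7 = 0.03916 h⁻¹
C = C₀ · e^(−k·t) = 3.445 × e^(−0.03916 × 68.6)
  = 3.445 × 0.06813 = 0.2347 mg/L

0.235 mg/L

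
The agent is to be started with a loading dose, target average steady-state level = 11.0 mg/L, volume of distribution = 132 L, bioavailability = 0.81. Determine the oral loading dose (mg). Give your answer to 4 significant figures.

LD = Css × Vd / F = 11.0 × 132 / 0.81 = 1793 mg

1793 mg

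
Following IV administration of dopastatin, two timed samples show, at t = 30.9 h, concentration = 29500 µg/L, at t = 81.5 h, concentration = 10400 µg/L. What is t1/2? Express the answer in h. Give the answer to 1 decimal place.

k = ln(C₁/C₂) / (t₂ − t₁) = ln(29500/10400) / (81.5 − 30.9)
  = 1.043 / 50.60 = 0.02061 h⁻¹
t½ = ln2 / k = 0.693147 / 0.02061 = 33.63 h

33.6 h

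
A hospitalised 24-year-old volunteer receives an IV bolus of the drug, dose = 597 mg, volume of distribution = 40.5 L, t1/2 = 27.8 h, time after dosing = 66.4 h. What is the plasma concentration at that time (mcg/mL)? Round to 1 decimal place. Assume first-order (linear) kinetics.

C₀ = Dose / Vd = 597.0 / 40.5 = 14.74 mg/L
k = ln2 / t½ = 0.693147 / 27.8 = 0.02493 h⁻¹
C = C₀ · e^(−k·t) = 14.74 × e^(−0.02493 × 66.4)
  = 14.74 × 0.1910 = 2.815 mg/L
(2.815 mg/L = 2.815 mcg/mL)

2.8 mcg/mL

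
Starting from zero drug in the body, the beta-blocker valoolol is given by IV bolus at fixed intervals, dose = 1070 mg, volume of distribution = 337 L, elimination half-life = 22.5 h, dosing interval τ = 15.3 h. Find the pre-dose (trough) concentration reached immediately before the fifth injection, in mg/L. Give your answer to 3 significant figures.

C₀ per dose = Dose / Vd = 1070 / 337 = 3.175 mg/L
k = ln2 / t½ = 0.693147 / 22.5 = 0.03081 h⁻¹
Fraction remaining after one interval: r = e^(−kτ) = e^(−0.03081 × 15.3) = 0.6241
Before dose 5, 4 doses have been given (aged 1τ, 2τ, 3τ, 4τ).
C_trough = C₀ × (r + r² + … + r^4) = C₀ × r(1−r^4)/(1−r)
        = 3.175 × 0.6241 × (1 − 0.1517) / (1 − 0.6241) = 4.472 mg/L

4.47 mg/L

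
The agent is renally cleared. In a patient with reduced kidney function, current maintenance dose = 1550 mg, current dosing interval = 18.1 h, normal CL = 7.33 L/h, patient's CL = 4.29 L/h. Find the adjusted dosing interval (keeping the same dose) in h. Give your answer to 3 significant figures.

To keep the same average steady-state level, dosing rate must scale with clearance.
CL ratio = 4.29 / 7.33 = 0.5853
New interval (same dose) = 18.1 / 0.5853 = 30.92 h

30.9 h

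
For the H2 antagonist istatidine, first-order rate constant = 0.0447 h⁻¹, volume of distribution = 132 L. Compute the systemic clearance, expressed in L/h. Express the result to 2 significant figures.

5.9 L/h

CL = k × Vd = 0.0447 × 132 = 5.900 L/h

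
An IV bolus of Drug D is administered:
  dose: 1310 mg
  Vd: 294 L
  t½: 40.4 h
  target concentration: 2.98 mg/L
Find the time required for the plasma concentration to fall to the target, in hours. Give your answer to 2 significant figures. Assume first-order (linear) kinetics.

C₀ = Dose / Vd = 1310 / 294 = 4.456 mg/L
k = ln2 / t½ = 0.693147 / 40.4 = 0.01716 h⁻¹
t = ln(C₀ / C) / k = ln(4.456 / 2.98) / 0.01716
  = ln(1.495) / 0.01716 = 0.4021 / 0.01716 = 23.43 h

23 h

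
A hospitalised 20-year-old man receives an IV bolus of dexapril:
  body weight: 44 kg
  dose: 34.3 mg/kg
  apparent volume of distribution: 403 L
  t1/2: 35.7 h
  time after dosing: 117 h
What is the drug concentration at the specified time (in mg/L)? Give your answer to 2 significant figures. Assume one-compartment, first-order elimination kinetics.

0.39 mg/L

Total dose = 34.3 × 44 = 1509 mg
C₀ = Dose / Vd = 1509 / 403 = 3.744 mg/L
k = ln2 / t½ = 0.693147 / 35.7 = 0.01942 h⁻¹
C = C₀ · e^(−k·t) = 3.744 × e^(−0.01942 × 117)
  = 3.744 × 0.1031 = 0.3860 mg/L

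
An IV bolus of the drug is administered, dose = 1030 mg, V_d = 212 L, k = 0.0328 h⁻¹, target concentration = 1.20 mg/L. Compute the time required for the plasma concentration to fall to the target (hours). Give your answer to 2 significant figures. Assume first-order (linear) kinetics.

43 h

C₀ = Dose / Vd = 1030 / 212 = 4.858 mg/L
t = ln(C₀ / C) / k = ln(4.858 / 1.20) / 0.03280
  = ln(4.048) / 0.03280 = 1.398 / 0.03280 = 42.62 h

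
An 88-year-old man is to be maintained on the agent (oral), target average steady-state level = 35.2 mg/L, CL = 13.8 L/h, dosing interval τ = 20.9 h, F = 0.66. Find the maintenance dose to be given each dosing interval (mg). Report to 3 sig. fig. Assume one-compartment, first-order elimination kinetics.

At steady state, F × (Dose/τ) = Css × CL.
Dose = Css × CL × τ / F = 35.2 × 13.80 × 20.9 / 0.66 = 15380 mg

15400 mg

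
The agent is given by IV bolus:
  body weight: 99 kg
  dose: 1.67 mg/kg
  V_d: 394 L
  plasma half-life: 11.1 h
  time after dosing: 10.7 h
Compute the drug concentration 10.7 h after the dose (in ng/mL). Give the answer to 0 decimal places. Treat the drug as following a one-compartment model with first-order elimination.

Total dose = 1.67 × 99 = 165.3 mg
C₀ = Dose / Vd = 165.3 / 394 = 0.4195 mg/L
k = ln2 / t½ = 0.693147 / 11.1 = 0.06245 h⁻¹
C = C₀ · e^(−k·t) = 0.4195 × e^(−0.06245 × 10.7)
  = 0.4195 × 0.5126 = 0.2150 mg/L
Convert: 0.2150 mg/L × 1000 = 215.0 ng/mL

215 ng/mL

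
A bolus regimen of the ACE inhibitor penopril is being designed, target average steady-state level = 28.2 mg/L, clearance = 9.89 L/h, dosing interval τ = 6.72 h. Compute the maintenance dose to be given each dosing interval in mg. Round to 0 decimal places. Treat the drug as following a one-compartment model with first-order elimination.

1874 mg

At steady state, Dose/τ = Css × CL.
Dose = Css × CL × τ = 28.2 × 9.890 × 6.72 = 1874 mg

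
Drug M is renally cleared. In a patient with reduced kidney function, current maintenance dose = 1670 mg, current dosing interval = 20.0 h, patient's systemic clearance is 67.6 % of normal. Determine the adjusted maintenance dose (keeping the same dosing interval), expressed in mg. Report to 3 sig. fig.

To keep the same average steady-state level, dosing rate must scale with clearance.
CL ratio = 67.6 / 100 = 0.6760
New dose (same interval) = 1670 × 0.6760 = 1129 mg

1130 mg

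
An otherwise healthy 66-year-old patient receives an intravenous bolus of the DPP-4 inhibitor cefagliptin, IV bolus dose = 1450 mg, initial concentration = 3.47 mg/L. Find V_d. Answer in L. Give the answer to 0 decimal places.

Vd = Dose / C₀ = 1450 / 3.47 = 417.9 L

418 L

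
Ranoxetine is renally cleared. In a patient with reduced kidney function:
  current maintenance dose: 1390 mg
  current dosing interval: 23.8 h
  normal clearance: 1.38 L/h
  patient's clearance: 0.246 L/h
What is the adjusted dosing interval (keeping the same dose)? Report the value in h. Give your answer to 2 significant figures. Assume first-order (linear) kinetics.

To keep the same average steady-state level, dosing rate must scale with clearance.
CL ratio = 0.246 / 1.38 = 0.1783
New interval (same dose) = 23.8 / 0.1783 = 133.5 h

130 h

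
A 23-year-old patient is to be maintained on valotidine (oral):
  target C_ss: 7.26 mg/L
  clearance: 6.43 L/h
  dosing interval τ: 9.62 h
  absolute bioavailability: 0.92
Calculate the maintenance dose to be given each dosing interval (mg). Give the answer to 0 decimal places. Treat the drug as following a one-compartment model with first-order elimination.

488 mg

At steady state, F × (Dose/τ) = Css × CL.
Dose = Css × CL × τ / F = 7.26 × 6.430 × 9.62 / 0.92 = 488.1 mg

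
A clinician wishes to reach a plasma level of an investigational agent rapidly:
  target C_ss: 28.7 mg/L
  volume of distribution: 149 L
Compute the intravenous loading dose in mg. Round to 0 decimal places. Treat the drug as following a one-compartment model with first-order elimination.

LD = Css × Vd = 28.7 × 149 = 4276 mg

4276 mg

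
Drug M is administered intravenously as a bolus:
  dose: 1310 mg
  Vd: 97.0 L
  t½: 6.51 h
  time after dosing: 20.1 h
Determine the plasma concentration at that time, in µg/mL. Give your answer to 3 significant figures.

1.59 µg/mL

C₀ = Dose / Vd = 1310 / 97.0 = 13.51 mg/L
k = ln2 / t½ = 0.693147 / 6.51 = 0.1065 h⁻¹
C = C₀ · e^(−k·t) = 13.51 × e^(−0.1065 × 20.1)
  = 13.51 × 0.1176 = 1.589 mg/L
(1.589 mg/L = 1.589 µg/mL)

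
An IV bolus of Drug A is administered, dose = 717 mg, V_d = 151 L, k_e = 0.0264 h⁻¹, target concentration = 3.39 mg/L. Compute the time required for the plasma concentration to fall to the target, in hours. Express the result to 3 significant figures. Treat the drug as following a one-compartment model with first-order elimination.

C₀ = Dose / Vd = 717.0 / 151 = 4.748 mg/L
t = ln(C₀ / C) / k = ln(4.748 / 3.39) / 0.02640
  = ln(1.401) / 0.02640 = 0.3372 / 0.02640 = 12.77 h

12.8 h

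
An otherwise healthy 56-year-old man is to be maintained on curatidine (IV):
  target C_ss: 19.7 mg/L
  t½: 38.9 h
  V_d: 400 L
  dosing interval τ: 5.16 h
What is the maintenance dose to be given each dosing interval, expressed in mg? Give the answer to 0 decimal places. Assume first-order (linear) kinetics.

725 mg

k = ln2 / t½ = 0.693147 / 38.9 = 0.01782 h⁻¹
CL = k × Vd = 0.01782 × 400 = 7.128 L/h
At steady state, Dose/τ = Css × CL.
Dose = Css × CL × τ = 19.7 × 7.128 × 5.16 = 724.6 mg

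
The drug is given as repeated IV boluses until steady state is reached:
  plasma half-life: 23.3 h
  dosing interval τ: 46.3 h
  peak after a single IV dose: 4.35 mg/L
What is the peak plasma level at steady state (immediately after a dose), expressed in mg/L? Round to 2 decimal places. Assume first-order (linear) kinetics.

k = ln2 / t½ = 0.693147 / 23.3 = 0.02975 h⁻¹
e^(−kτ) = e^(−0.02975 × 46.3) = 0.2522
Accumulation ratio R = 1 / (1 − e^(−kτ)) = 1 / (1 − 0.2522) = 1.337
Steady-state peak = C₀ × R = 4.35 × 1.337 = 5.816 mg/L

5.82 mg/L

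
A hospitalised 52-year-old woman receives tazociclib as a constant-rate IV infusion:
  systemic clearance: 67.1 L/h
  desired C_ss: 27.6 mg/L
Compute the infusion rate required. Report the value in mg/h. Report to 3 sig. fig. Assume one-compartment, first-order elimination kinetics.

1850 mg/h

At steady state, infusion rate R₀ = Css × CL = 27.6 × 67.10 = 1852 mg/h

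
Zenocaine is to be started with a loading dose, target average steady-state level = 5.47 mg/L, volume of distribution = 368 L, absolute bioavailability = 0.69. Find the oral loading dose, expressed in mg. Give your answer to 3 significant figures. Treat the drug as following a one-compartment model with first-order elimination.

LD = Css × Vd / F = 5.47 × 368 / 0.69 = 2917 mg

2920 mg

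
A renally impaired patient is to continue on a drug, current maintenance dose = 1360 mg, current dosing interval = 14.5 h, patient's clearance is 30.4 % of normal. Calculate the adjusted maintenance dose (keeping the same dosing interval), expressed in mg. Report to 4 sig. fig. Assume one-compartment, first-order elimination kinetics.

413.4 mg

To keep the same average steady-state level, dosing rate must scale with clearance.
CL ratio = 30.4 / 100 = 0.3040
New dose (same interval) = 1360 × 0.3040 = 413.4 mg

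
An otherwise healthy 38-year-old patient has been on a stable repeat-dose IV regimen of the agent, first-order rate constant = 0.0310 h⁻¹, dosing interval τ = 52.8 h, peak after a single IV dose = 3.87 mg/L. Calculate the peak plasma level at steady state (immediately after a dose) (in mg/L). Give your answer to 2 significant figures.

4.8 mg/L

e^(−kτ) = e^(−0.03100 × 52.8) = 0.1946
Accumulation ratio R = 1 / (1 − e^(−kτ)) = 1 / (1 − 0.1946) = 1.242
Steady-state peak = C₀ × R = 3.87 × 1.242 = 4.807 mg/L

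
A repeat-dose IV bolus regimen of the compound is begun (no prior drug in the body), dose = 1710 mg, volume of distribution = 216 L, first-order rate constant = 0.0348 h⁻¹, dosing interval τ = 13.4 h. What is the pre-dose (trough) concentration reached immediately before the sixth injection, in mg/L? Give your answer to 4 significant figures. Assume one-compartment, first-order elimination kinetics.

C₀ per dose = Dose / Vd = 1710 / 216 = 7.917 mg/L
Fraction remaining after one interval: r = e^(−kτ) = e^(−0.03480 × 13.4) = 0.6273
Before dose 6, 5 doses have been given (aged 1τ, 2τ, 3τ, 4τ, 5τ).
C_trough = C₀ × (r + r² + … + r^5) = C₀ × r(1−r^5)/(1−r)
        = 7.917 × 0.6273 × (1 − 0.09714) / (1 − 0.6273) = 12.03 mg/L

12.03 mg/L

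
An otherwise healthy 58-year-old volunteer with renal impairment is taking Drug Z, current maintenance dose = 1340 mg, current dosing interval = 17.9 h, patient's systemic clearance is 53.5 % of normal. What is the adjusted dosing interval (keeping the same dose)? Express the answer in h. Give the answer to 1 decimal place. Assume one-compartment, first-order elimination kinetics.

33.5 h

To keep the same average steady-state level, dosing rate must scale with clearance.
CL ratio = 53.5 / 100 = 0.5350
New interval (same dose) = 17.9 / 0.5350 = 33.46 h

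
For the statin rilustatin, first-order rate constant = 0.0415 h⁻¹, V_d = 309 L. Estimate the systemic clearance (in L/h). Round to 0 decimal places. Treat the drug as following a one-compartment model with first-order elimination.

13 L/h

CL = k × Vd = 0.0415 × 309 = 12.82 L/h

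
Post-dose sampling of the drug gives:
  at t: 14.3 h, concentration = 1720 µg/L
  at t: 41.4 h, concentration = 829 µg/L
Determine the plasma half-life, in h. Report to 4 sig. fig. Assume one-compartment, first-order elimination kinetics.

k = ln(C₁/C₂) / (t₂ − t₁) = ln(1720/829) / (41.4 − 14.3)
  = 0.7299 / 27.10 = 0.02693 h⁻¹
t½ = ln2 / k = 0.693147 / 0.02693 = 25.74 h

25.74 h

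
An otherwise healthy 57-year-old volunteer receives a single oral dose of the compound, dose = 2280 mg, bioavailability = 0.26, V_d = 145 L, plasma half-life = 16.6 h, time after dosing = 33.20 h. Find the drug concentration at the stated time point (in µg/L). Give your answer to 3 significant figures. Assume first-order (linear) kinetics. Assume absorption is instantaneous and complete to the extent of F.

Amount reaching circulation = F × Dose = 0.26 × 2280 = 592.8 mg
C₀ = F·Dose / Vd = 592.8 / 145 = 4.088 mg/L
k = ln2 / t½ = 0.693147 / 16.6 = 0.04176 h⁻¹
t / t½ = 33.20 / 16.6 = 2 half-lives
C = C₀ × (1/2)^2 = 4.088 × 0.2500 = 1.022 mg/L
Convert: 1.022 mg/L × 1000 = 1022 µg/L

1020 µg/L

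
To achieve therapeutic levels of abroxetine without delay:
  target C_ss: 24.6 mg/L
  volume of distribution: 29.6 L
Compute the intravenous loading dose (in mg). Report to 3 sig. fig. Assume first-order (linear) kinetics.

728 mg

LD = Css × Vd = 24.6 × 29.6 = 728.2 mg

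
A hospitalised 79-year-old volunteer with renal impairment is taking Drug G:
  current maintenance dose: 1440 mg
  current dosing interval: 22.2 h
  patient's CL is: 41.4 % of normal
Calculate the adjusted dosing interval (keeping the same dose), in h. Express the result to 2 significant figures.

To keep the same average steady-state level, dosing rate must scale with clearance.
CL ratio = 41.4 / 100 = 0.4140
New interval (same dose) = 22.2 / 0.4140 = 53.62 h

54 h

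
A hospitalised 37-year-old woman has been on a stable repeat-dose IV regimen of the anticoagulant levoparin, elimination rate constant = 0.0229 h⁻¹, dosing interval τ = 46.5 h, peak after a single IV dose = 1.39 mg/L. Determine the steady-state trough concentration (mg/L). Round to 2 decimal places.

e^(−kτ) = e^(−0.02290 × 46.5) = 0.3448
Accumulation ratio R = 1 / (1 − e^(−kτ)) = 1 / (1 − 0.3448) = 1.526
Steady-state trough = C₀ × R × e^(−kτ) = 1.39 × 1.526 × 0.3448 = 0.7314 mg/L

0.73 mg/L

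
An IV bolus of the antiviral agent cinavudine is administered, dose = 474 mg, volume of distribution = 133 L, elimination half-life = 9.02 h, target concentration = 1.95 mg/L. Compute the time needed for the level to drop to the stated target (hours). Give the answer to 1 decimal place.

C₀ = Dose / Vd = 474.0 / 133 = 3.564 mg/L
k = ln2 / t½ = 0.693147 / 9.02 = 0.07685 h⁻¹
t = ln(C₀ / C) / k = ln(3.564 / 1.95) / 0.07685
  = ln(1.828) / 0.07685 = 0.6032 / 0.07685 = 7.849 h

7.8 h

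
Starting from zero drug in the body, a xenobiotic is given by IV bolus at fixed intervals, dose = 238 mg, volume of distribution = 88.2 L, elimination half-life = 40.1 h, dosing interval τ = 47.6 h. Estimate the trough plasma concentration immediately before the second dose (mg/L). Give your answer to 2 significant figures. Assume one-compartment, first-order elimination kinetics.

C₀ per dose = Dose / Vd = 238 / 88.2 = 2.698 mg/L
k = ln2 / t½ = 0.693147 / 40.1 = 0.01729 h⁻¹
Fraction remaining after one interval: r = e^(−kτ) = e^(−0.01729 × 47.6) = 0.4391
Before dose 2, 1 dose has been given (aged 1τ).
C_trough = C₀ × r = 2.698 × 0.4391 = 1.185 mg/L

1.2 mg/L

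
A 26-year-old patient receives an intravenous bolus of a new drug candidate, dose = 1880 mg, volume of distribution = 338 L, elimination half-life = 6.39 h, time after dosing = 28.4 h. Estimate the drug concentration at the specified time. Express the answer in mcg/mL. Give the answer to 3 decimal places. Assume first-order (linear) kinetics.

0.255 mcg/mL

C₀ = Dose / Vd = 1880 / 338 = 5.562 mg/L
k = ln2 / t½ = 0.693147 / 6.39 = 0.1085 h⁻¹
C = C₀ · e^(−k·t) = 5.562 × e^(−0.1085 × 28.4)
  = 5.562 × 0.04589 = 0.2552 mg/L
(0.2552 mg/L = 0.2552 mcg/mL)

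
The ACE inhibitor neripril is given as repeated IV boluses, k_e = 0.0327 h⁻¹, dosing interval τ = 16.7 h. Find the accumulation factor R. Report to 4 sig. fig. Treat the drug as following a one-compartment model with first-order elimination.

e^(−kτ) = e^(−0.03270 × 16.7) = 0.5792
Accumulation ratio R = 1 / (1 − e^(−kτ)) = 1 / (1 − 0.5792) = 2.376

2.376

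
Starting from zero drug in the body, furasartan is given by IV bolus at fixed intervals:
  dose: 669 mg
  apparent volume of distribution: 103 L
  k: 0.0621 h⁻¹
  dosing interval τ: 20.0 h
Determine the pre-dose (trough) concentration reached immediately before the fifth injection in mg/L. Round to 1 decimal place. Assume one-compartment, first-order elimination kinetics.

2.6 mg/L

C₀ per dose = Dose / Vd = 669 / 103 = 6.495 mg/L
Fraction remaining after one interval: r = e^(−kτ) = e^(−0.06210 × 20.0) = 0.2888
Before dose 5, 4 doses have been given (aged 1τ, 2τ, 3τ, 4τ).
C_trough = C₀ × (r + r² + … + r^4) = C₀ × r(1−r^4)/(1−r)
        = 6.495 × 0.2888 × (1 − 0.006956) / (1 − 0.2888) = 2.619 mg/L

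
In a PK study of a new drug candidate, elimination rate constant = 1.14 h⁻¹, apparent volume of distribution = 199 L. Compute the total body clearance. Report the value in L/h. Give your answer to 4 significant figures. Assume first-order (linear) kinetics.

CL = k × Vd = 1.14 × 199 = 226.9 L/h

226.9 L/h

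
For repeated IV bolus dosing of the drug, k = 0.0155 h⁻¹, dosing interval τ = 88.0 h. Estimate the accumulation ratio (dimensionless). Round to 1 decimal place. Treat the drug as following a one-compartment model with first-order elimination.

1.3

e^(−kτ) = e^(−0.01550 × 88.0) = 0.2556
Accumulation ratio R = 1 / (1 − e^(−kτ)) = 1 / (1 − 0.2556) = 1.343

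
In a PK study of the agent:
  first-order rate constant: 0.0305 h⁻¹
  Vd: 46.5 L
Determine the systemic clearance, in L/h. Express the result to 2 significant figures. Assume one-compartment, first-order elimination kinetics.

CL = k × Vd = 0.0305 × 46.5 = 1.418 L/h

1.4 L/h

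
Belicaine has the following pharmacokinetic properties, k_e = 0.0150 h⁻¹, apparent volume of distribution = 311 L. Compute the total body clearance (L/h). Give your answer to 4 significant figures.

CL = k × Vd = 0.0150 × 311 = 4.665 L/h

4.665 L/h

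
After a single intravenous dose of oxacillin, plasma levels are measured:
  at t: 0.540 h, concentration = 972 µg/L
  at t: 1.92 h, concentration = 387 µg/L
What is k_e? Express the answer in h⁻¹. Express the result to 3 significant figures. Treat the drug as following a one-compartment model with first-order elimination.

0.667 h⁻¹

k = ln(C₁/C₂) / (t₂ − t₁) = ln(972/387) / (1.92 − 0.540)
  = 0.9209 / 1.380 = 0.6673 h⁻¹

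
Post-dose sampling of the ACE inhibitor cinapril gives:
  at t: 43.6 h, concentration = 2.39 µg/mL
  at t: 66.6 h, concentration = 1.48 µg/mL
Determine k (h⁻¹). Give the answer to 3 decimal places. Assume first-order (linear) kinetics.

k = ln(C₁/C₂) / (t₂ − t₁) = ln(2.39/1.48) / (66.6 − 43.6)
  = 0.4793 / 23.00 = 0.02084 h⁻¹

0.021 h⁻¹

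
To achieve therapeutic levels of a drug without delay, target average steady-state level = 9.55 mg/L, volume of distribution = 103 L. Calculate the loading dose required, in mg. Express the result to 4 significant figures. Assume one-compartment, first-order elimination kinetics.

LD = Css × Vd = 9.55 × 103 = 983.7 mg

983.7 mg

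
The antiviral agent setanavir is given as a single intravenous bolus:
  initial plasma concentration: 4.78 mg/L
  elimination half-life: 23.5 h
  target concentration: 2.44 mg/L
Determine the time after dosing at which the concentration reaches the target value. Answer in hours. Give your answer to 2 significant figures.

23 h

k = ln2 / t½ = 0.693147 / 23.5 = 0.02950 h⁻¹
t = ln(C₀ / C) / k = ln(4.780 / 2.44) / 0.02950
  = ln(1.959) / 0.02950 = 0.6724 / 0.02950 = 22.79 h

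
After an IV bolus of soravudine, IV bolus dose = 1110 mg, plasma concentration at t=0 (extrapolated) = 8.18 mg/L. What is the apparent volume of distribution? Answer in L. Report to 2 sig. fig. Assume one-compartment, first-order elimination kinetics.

140 L

Vd = Dose / C₀ = 1110 / 8.18 = 135.7 L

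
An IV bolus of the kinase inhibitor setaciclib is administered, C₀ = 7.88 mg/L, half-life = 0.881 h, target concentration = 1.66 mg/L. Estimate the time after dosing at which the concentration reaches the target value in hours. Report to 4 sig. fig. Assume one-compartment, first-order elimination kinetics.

1.980 h

k = ln2 / t½ = 0.693147 / 0.881 = 0.7868 h⁻¹
t = ln(C₀ / C) / k = ln(7.880 / 1.66) / 0.7868
  = ln(4.747) / 0.7868 = 1.558 / 0.7868 = 1.980 h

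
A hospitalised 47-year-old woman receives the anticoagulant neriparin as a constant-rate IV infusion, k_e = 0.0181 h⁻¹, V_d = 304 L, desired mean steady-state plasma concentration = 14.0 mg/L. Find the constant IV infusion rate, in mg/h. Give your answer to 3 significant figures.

77.0 mg/h

CL = k × Vd = 0.01810 × 304 = 5.502 L/h
At steady state, infusion rate R₀ = Css × CL = 14.0 × 5.502 = 77.03 mg/h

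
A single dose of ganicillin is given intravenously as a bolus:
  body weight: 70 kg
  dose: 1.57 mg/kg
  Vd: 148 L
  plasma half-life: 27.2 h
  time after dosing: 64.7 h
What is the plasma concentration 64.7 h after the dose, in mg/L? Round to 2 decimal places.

0.14 mg/L

Total dose = 1.57 × 70 = 109.9 mg
C₀ = Dose / Vd = 109.9 / 148 = 0.7426 mg/L
k = ln2 / t½ = 0.693147 / 27.2 = 0.02548 h⁻¹
C = C₀ · e^(−k·t) = 0.7426 × e^(−0.02548 × 64.7)
  = 0.7426 × 0.1923 = 0.1428 mg/L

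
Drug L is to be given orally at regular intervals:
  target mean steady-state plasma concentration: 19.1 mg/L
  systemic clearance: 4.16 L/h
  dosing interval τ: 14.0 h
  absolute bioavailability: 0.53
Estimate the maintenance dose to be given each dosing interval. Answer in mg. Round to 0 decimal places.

2099 mg

At steady state, F × (Dose/τ) = Css × CL.
Dose = Css × CL × τ / F = 19.1 × 4.160 × 14.0 / 0.53 = 2099 mg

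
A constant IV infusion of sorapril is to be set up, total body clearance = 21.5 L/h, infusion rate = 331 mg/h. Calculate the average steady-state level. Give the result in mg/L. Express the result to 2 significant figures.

At steady state Css = R₀ / CL = 331 / 21.50 = 15.40 mg/L

15 mg/L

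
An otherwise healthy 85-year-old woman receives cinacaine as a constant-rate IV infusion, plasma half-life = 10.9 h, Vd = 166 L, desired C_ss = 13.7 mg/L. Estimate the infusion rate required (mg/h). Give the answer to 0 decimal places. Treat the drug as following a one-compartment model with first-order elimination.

145 mg/h

k = ln2 / t½ = 0.693147 / 10.9 = 0.06359 h⁻¹
CL = k × Vd = 0.06359 × 166 = 10.56 L/h
At steady state, infusion rate R₀ = Css × CL = 13.7 × 10.56 = 144.7 mg/h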